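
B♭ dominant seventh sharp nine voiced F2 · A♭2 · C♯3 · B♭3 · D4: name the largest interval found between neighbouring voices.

diminished seventh

Adjacent intervals: F2→A♭2 = minor third; A♭2→C♯3 = augmented third; C♯3→B♭3 = diminished seventh; B♭3→D4 = major third.
The largest is C♯3 to B♭3, a diminished seventh (9 semitones).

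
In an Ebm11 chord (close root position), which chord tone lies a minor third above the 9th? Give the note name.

Spelling the chord: Eb–Gb–Bb–Db–F–Ab.
The 9th is F. A minor third above F is Ab.
Ab is the chord's 11th.

Ab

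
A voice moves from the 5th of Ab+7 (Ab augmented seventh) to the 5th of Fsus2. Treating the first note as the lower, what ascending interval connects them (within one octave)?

Ab+7 (Ab augmented seventh) has E as its 5th, and Fsus2 has C as its 5th.
6 letter names make it a sixth; at 8 semitones (a half step narrower than major) the quality is minor.

minor sixth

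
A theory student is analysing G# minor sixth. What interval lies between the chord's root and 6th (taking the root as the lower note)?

G# minor sixth is spelled G#–B–D#–E#.
That puts G# below E#.
G# up to E# spans 6 letter names and 9 semitones — a major sixth.

major sixth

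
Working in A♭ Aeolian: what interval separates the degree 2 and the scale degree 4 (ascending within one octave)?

minor third

A♭ natural minor: A♭ B♭ C♭ D♭ E♭ F♭ G♭.
So we need the interval from B♭ up to D♭.
From B♭ to D♭: 3 semitones over a third = minor.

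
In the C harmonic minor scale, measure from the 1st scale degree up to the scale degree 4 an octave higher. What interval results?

perfect eleventh

C harmonic minor: C D Eb F G Ab B.
That puts C below F.
From C to F is 17 semitones, exactly the perfect eleventh.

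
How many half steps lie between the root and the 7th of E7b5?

E7b5 (E dominant seventh flat five): E G# Bb D.
E to D is a minor seventh: 10 semitones.

10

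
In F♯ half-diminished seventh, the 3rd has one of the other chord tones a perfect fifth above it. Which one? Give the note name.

Spelling the chord: F♯ A C E.
The 3rd is A. A perfect fifth above A is E.
E is the chord's 7th.

E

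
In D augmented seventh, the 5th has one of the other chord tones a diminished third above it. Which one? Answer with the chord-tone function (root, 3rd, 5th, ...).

Spelling the chord: D, F#, A#, C.
The 5th is A#. A diminished third above A# is C.
C is the chord's 7th.

7th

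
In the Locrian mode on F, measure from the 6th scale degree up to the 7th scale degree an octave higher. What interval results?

major 9th

Spelling the Locrian mode on F: F Gb Ab Bb Cb Db Eb.
So we need the interval from Db up to Eb.
Db up to Eb spans 9 letter names and 14 semitones — a major ninth.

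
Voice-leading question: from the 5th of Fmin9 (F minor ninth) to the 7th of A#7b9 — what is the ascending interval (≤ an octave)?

The 5th of Fmin9 (F minor ninth) is C; the 7th of A#7b9 is G#.
5 letter names make it a fifth; at 8 semitones (a half step wider than perfect) the quality is augmented.

augmented fifth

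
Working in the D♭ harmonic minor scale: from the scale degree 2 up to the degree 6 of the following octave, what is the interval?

The scale runs D♭ E♭ F♭ G♭ A♭ B𝄫 C.
Scale degree 2 = E♭; scale degree 6 (up an octave) = B𝄫.
E♭ up to B𝄫 is 18 semitones, a half step narrower than a perfect twelfth, so the interval is diminished.

diminished twelfth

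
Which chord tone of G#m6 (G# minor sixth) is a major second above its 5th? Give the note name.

Spelling the chord: G#–B–D#–E#.
The 5th is D#. A major second above D# is E#.
E# is the chord's 6th.

E#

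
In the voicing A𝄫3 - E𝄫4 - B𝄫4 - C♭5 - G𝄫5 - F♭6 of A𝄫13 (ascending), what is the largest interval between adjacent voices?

Adjacent intervals: A𝄫3→E𝄫4 = perfect fifth; E𝄫4→B𝄫4 = perfect fifth; B𝄫4→C♭5 = major second; C♭5→G𝄫5 = diminished fifth; G𝄫5→F♭6 = major seventh.
The largest is G𝄫5 to F♭6, a major seventh (11 semitones).

major seventh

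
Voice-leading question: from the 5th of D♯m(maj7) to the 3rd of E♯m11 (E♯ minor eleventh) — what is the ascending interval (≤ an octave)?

minor seventh

The 5th of D♯m(maj7) is A♯; the 3rd of E♯m11 (E♯ minor eleventh) is G♯.
7 letter names make it a seventh; at 10 semitones (a half step narrower than major) the quality is minor.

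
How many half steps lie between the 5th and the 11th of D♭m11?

10

The chord tones of D♭ minor eleventh are D♭–F♭–A♭–C♭–E♭–G♭.
A♭ to G♭ is a minor seventh: 10 semitones.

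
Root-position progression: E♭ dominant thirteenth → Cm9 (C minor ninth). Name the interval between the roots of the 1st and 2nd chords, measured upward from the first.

major sixth

The roots are E♭ and C.
Counting 6 letters and 9 half steps from E♭ gives a major sixth.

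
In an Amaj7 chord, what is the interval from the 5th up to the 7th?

major third

Spelling the chord: A-C#-E-G#.
That puts E below G#.
Counting 3 letters and 4 half steps from E gives a major third.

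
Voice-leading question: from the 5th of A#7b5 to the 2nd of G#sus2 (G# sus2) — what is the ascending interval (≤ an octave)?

augmented fourth

A#7b5 has E as its 5th, and G#sus2 (G# sus2) has A# as its 2nd.
E up to A# is 6 semitones, a half step wider than a perfect fourth, so the interval is augmented.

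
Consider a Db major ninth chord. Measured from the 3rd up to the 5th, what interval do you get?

Spelling the chord: Db-F-Ab-C-Eb.
That puts F below Ab.
From F to Ab: 3 semitones over a third = minor.

minor third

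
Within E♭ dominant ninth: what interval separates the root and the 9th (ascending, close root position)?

E♭9 (E♭ dominant ninth): E♭, G, B♭, D♭, F.
The root is E♭ and the 9th is F.
From E♭ to F is 14 semitones, exactly the major ninth.

major 9th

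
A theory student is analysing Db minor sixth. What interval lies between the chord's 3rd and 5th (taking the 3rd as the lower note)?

major third

Spelling the chord: Db, Fb, Ab, Bb.
So we need the interval from Fb up to Ab.
Counting 3 letters and 4 half steps from Fb gives a major third.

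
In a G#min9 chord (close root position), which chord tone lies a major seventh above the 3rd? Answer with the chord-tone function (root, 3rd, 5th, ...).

9th

G# minor ninth: G#–B–D#–F#–A#.
The 3rd is B. A major seventh above B is A#.
A# is the chord's 9th.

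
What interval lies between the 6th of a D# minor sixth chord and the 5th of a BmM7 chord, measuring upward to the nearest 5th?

diminished fifth

The 6th of D# minor sixth is B#; the 5th of BmM7 is F#.
From B# to F#: 6 semitones over a fifth = diminished.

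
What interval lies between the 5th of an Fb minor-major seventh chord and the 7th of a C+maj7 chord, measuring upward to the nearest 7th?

augmented 7th

The 5th of Fb minor-major seventh is Cb; the 7th of C+maj7 is B.
Cb up to B is 12 semitones, a half step wider than a major seventh, so the interval is augmented.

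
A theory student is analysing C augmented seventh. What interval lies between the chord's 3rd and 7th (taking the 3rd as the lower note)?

diminished fifth

The chord tones of Caug7 are C-E-G♯-B♭.
That puts E below B♭.
E up to B♭ is 6 semitones, a half step narrower than a perfect fifth, so the interval is diminished.
That tritone between 3rd and 7th is what gives the dominant seventh its pull toward resolution.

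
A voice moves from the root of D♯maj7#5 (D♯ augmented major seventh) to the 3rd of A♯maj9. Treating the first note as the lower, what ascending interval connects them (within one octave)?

The root of D♯maj7#5 (D♯ augmented major seventh) is D♯; the 3rd of A♯maj9 is C𝄪.
D♯ up to C𝄪 spans 7 letter names and 11 semitones — a major seventh.

major seventh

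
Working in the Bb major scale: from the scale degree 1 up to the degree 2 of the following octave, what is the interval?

Spelling the Bb major scale: Bb C D Eb F G A.
That puts Bb below C.
Bb up to C spans 9 letter names and 14 semitones — a major ninth.

M9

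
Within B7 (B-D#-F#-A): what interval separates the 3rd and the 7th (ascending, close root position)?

d5

The 3rd is D# and the 7th is A.
From D# to A: 6 semitones over a fifth = diminished.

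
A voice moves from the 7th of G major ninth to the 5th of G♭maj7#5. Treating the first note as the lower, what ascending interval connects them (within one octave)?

G major ninth has F♯ as its 7th, and G♭maj7#5 has D as its 5th.
From F♯ to D: 8 semitones over a sixth = minor.

minor sixth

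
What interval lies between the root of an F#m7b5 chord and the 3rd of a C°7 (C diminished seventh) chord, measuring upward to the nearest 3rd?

diminished seventh

The root of F#m7b5 is F#; the 3rd of C°7 (C diminished seventh) is Eb.
F# up to Eb is 9 semitones, a whole step narrower than a major seventh, so the interval is diminished.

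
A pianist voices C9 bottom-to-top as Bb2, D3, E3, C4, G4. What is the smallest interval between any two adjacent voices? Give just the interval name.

major second

Adjacent intervals: Bb2→D3 = major third; D3→E3 = major second; E3→C4 = minor sixth; C4→G4 = perfect fifth.
The smallest is D3 to E3, a major second (2 semitones).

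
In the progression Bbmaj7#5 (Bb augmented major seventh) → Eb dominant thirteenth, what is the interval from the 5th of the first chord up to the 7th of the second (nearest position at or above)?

The 5th of Bbmaj7#5 (Bb augmented major seventh) is F#; the 7th of Eb dominant thirteenth is Db.
F# up to Db is 7 semitones, a whole step narrower than a major sixth, so the interval is diminished.

diminished 6th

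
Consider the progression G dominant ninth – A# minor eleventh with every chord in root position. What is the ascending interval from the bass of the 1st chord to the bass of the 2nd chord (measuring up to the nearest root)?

augmented second

The roots are G and A#.
2 letter names make it a second; at 3 semitones (a half step wider than major) the quality is augmented.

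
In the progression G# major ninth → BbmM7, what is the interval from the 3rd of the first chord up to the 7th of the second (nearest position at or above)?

The 3rd of G# major ninth is B#; the 7th of BbmM7 is A.
From B# to A: 9 semitones over a seventh = diminished.

d7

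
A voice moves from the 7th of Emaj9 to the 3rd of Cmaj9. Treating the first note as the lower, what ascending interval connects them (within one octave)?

Emaj9 has D♯ as its 7th, and Cmaj9 has E as its 3rd.
From D♯ to E: 1 semitone over a second = minor.

minor second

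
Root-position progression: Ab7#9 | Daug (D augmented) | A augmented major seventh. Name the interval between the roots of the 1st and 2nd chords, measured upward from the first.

augmented fourth

The roots are Ab and D.
4 letter names make it a fourth; at 6 semitones (a half step wider than perfect) the quality is augmented.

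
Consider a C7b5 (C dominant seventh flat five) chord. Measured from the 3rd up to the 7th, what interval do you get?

diminished fifth

C dominant seventh flat five is spelled C–E–G♭–B♭.
3rd = E; 7th = B♭.
E up to B♭ is 6 semitones, a half step narrower than a perfect fifth, so the interval is diminished.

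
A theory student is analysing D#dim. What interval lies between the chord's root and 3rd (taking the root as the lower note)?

Spelling the chord: D#–F#–A.
The root is D# and the 3rd is F#.
From D# to F#: 3 semitones over a third = minor.

m3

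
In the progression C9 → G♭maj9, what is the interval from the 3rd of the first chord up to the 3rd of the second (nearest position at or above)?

diminished 5th

The 3rd of C9 is E; the 3rd of G♭maj9 is B♭.
From E to B♭: 6 semitones over a fifth = diminished.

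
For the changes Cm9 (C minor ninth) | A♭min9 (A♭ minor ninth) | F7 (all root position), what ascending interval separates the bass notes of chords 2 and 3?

The roots are A♭ and F.
Counting 6 letters and 9 half steps from A♭ gives a major sixth.

major 6th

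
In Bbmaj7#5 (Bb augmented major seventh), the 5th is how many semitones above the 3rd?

The chord tones of Bbmaj7#5 (Bb augmented major seventh) are Bb D F# A.
D to F# is a major third: 4 semitones.

4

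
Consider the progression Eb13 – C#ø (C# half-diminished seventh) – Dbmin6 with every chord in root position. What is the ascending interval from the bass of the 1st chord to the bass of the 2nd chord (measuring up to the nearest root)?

The roots are Eb and C#.
6 letter names make it a sixth; at 10 semitones (a half step wider than major) the quality is augmented.

augmented sixth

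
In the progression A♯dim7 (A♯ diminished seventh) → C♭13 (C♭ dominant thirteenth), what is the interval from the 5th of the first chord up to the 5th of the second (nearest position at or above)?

The 5th of A♯dim7 (A♯ diminished seventh) is E; the 5th of C♭13 (C♭ dominant thirteenth) is G♭.
E up to G♭ is 2 semitones, a whole step narrower than a major third, so the interval is diminished.

diminished third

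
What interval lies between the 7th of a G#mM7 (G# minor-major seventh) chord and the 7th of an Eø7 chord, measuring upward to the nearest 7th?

diminished sixth

G#mM7 (G# minor-major seventh) has F## as its 7th, and Eø7 has D as its 7th.
F## up to D is 7 semitones, a whole step narrower than a major sixth, so the interval is diminished.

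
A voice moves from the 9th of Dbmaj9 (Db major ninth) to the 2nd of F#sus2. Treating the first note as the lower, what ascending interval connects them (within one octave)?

The 9th of Dbmaj9 (Db major ninth) is Eb; the 2nd of F#sus2 is G#.
From Eb to G#: 5 semitones over a third = augmented.

augmented 3rd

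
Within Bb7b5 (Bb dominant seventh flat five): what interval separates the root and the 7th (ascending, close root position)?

m7

The chord tones of Bb7b5 (Bb dominant seventh flat five) are Bb, D, Fb, Ab.
That puts Bb below Ab.
Bb up to Ab is 10 semitones, a half step narrower than a major seventh, so the interval is minor.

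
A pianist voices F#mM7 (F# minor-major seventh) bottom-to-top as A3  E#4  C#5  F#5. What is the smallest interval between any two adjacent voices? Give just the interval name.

P4

Adjacent intervals: A3→E#4 = augmented fifth; E#4→C#5 = minor sixth; C#5→F#5 = perfect fourth.
The smallest is C#5 to F#5, a perfect fourth (5 semitones).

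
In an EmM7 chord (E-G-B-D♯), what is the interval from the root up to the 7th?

The root is E and the 7th is D♯.
E up to D♯ spans 7 letter names and 11 semitones — a major seventh.

M7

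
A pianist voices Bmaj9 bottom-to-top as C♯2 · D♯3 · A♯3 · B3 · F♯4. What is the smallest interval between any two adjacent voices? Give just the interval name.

Adjacent intervals: C♯2→D♯3 = major ninth; D♯3→A♯3 = perfect fifth; A♯3→B3 = minor second; B3→F♯4 = perfect fifth.
The smallest is A♯3 to B3, a minor second (1 semitone).

minor second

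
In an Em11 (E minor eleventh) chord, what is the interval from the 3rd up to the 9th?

Em11 (E minor eleventh) is spelled E–G–B–D–F#–A.
So we need the interval from G up to F#.
G up to F# spans 7 letter names and 11 semitones — a major seventh.

major seventh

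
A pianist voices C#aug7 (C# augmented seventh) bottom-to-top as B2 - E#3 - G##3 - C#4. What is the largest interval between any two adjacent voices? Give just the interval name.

Adjacent intervals: B2→E#3 = augmented fourth; E#3→G##3 = major third; G##3→C#4 = diminished fourth.
The largest is B2 to E#3, an augmented fourth (6 semitones).

augmented 4th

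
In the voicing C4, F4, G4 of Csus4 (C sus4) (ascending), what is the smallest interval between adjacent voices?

major second

Adjacent intervals: C4→F4 = perfect fourth; F4→G4 = major second.
The smallest is F4 to G4, a major second (2 semitones).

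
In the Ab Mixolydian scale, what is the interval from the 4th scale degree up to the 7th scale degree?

perfect 4th

Ab mixolydian: Ab Bb C Db Eb F Gb.
So we need the interval from Db up to Gb.
Counting 4 letters and 5 half steps from Db gives a perfect fourth.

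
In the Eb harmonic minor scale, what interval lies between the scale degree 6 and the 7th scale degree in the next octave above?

The scale runs Eb F Gb Ab Bb Cb D.
Scale degree 6 = Cb; 7th degree (up an octave) = D.
Cb up to D is 15 semitones, a half step wider than a major ninth, so the interval is augmented.

augmented 9th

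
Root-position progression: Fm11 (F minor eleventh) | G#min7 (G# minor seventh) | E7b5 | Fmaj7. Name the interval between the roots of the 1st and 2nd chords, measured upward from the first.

augmented second

The roots are F and G#.
2 letter names make it a second; at 3 semitones (a half step wider than major) the quality is augmented.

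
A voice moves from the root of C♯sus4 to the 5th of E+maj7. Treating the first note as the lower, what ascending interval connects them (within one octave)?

major 7th

C♯sus4 has C♯ as its root, and E+maj7 has B♯ as its 5th.
Counting 7 letters and 11 half steps from C♯ gives a major seventh.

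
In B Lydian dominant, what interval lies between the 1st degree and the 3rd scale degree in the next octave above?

Spelling B Lydian dominant: B C# D# E# F# G# A.
The 1st degree is B and the 3rd degree (up an octave) is D#.
Counting 10 letters and 16 half steps from B gives a major tenth.

M10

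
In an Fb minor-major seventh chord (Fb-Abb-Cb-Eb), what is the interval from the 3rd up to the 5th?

So we need the interval from Abb up to Cb.
From Abb to Cb is 4 semitones, exactly the major third.

major third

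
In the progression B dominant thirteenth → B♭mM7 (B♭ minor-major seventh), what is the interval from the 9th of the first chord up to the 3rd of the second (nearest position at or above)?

B dominant thirteenth has C♯ as its 9th, and B♭mM7 (B♭ minor-major seventh) has D♭ as its 3rd.
2 letter names make it a second; at 0 semitones (a whole step narrower than major) the quality is diminished.

diminished 2nd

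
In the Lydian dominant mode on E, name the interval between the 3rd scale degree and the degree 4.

M2

E lydian dominant: E F# G# A# B C# D.
That puts G# below A#.
Counting 2 letters and 2 half steps from G# gives a major second.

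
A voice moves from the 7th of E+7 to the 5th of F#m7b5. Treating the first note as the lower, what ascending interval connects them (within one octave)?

The 7th of E+7 is D; the 5th of F#m7b5 is C.
7 letter names make it a seventh; at 10 semitones (a half step narrower than major) the quality is minor.

minor seventh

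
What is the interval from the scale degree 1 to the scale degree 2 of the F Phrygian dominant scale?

Spelling the F Phrygian dominant scale: F Gb A Bb C Db Eb.
Scale degree 1 = F; 2nd degree = Gb.
F up to Gb is 1 semitone, a half step narrower than a major second, so the interval is minor.

m2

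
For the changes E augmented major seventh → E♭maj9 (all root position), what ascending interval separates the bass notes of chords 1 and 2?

The roots are E and E♭.
E up to E♭ is 11 semitones, a half step narrower than a perfect octave, so the interval is diminished.

diminished 8th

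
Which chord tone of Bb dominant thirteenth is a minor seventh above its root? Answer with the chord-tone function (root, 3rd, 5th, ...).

7th

The chord tones of Bb13 are Bb D F Ab C G.
The root is Bb. A minor seventh above Bb is Ab.
Ab is the chord's 7th.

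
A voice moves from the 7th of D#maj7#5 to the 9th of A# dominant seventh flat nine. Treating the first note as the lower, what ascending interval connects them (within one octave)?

diminished seventh

D#maj7#5 has C## as its 7th, and A# dominant seventh flat nine has B as its 9th.
C## up to B is 9 semitones, a whole step narrower than a major seventh, so the interval is diminished.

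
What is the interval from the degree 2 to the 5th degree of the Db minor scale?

P4

Spelling the Db minor scale: Db Eb Fb Gb Ab Bbb Cb.
So we need the interval from Eb up to Ab.
Eb up to Ab spans 4 letter names and 5 semitones — a perfect fourth.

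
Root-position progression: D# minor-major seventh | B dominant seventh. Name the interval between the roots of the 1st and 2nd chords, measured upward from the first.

The roots are D# and B.
6 letter names make it a sixth; at 8 semitones (a half step narrower than major) the quality is minor.

minor sixth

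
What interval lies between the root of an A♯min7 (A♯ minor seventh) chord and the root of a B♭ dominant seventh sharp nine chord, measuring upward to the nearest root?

diminished second

A♯min7 (A♯ minor seventh) has A♯ as its root, and B♭ dominant seventh sharp nine has B♭ as its root.
From A♯ to B♭: 0 semitones over a second = diminished.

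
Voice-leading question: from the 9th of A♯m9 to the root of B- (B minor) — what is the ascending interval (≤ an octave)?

The 9th of A♯m9 is B♯; the root of B- (B minor) is B.
B♯ up to B is 11 semitones, a half step narrower than a perfect octave, so the interval is diminished.

d8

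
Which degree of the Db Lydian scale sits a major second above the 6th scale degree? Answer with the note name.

C

The scale is Db Eb F G Ab Bb C.
The 6th scale degree is Bb; a major second above that is C — scale degree 7.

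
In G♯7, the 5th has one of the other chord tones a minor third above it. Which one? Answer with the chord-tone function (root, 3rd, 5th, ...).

G♯7: G♯-B♯-D♯-F♯.
The 5th is D♯. A minor third above D♯ is F♯.
F♯ is the chord's 7th.

7th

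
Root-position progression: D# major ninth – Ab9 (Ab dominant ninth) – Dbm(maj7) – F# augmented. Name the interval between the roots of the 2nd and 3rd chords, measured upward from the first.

The roots are Ab and Db.
Ab up to Db spans 4 letter names and 5 semitones — a perfect fourth.

perfect 4th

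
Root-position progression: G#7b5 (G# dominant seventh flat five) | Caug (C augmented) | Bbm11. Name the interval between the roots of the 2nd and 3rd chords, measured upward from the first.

minor seventh

The roots are C and Bb.
From C to Bb: 10 semitones over a seventh = minor.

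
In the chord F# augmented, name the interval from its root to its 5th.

augmented fifth

The chord tones of F# augmented are F#–A#–C##.
Root = F#; 5th = C##.
5 letter names make it a fifth; at 8 semitones (a half step wider than perfect) the quality is augmented.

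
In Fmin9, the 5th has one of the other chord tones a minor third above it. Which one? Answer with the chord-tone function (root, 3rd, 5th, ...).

7th

Spelling the chord: F Ab C Eb G.
The 5th is C. A minor third above C is Eb.
Eb is the chord's 7th.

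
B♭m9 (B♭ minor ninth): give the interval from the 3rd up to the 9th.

B♭m9: B♭–D♭–F–A♭–C.
So we need the interval from D♭ up to C.
D♭ up to C spans 7 letter names and 11 semitones — a major seventh.

major seventh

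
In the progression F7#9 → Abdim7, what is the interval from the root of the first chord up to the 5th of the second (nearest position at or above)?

The root of F7#9 is F; the 5th of Abdim7 is Ebb.
7 letter names make it a seventh; at 9 semitones (a whole step narrower than major) the quality is diminished.

diminished 7th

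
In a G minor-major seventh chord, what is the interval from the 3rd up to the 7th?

augmented fifth

Gm(maj7) (G minor-major seventh): G, B♭, D, F♯.
3rd = B♭; 7th = F♯.
From B♭ to F♯: 8 semitones over a fifth = augmented.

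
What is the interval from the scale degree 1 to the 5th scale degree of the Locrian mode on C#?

diminished 5th

Spelling the Locrian mode on C#: C# D E F# G A B.
Scale degree 1 = C#; degree 5 = G.
From C# to G: 6 semitones over a fifth = diminished.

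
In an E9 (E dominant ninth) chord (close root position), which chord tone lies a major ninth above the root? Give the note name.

The chord tones of E9 (E dominant ninth) are E G# B D F#.
The root is E. A major ninth above E is F#.
F# is the chord's 9th.

F#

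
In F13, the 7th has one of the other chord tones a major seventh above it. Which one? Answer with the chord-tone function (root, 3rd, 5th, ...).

13th

F13 is spelled F–A–C–Eb–G–D.
The 7th is Eb. A major seventh above Eb is D.
D is the chord's 13th.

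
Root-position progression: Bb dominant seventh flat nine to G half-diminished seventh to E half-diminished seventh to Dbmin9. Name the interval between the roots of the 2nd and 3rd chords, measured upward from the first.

The roots are G and E.
Counting 6 letters and 9 half steps from G gives a major sixth.

M6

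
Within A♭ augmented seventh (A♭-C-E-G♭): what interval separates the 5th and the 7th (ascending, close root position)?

So we need the interval from E up to G♭.
3 letter names make it a third; at 2 semitones (a whole step narrower than major) the quality is diminished.

diminished 3rd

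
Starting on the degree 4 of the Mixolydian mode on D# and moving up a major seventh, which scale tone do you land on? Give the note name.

The scale is D# E# F## G# A# B# C#.
The degree 4 is G#; a major seventh above that is F## — scale degree 3.

F##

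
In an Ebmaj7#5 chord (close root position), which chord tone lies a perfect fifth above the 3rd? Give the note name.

D

Ebmaj7#5: Eb-G-B-D.
The 3rd is G. A perfect fifth above G is D.
D is the chord's 7th.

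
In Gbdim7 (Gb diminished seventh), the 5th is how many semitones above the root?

The chord tones of Gbdim7 (Gb diminished seventh) are Gb-Bbb-Dbb-Fbb.
Gb to Dbb is a diminished fifth: 6 semitones.

6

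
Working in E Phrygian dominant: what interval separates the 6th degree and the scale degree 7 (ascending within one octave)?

major second

Spelling E Phrygian dominant: E F G# A B C D.
That puts C below D.
Counting 2 letters and 2 half steps from C gives a major second.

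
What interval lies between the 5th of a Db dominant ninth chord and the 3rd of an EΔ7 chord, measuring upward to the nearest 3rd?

augmented seventh

Db dominant ninth has Ab as its 5th, and EΔ7 has G# as its 3rd.
From Ab to G#: 12 semitones over a seventh = augmented.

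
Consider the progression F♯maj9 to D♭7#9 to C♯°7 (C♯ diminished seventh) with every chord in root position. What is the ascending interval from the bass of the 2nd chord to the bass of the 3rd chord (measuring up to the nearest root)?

The roots are D♭ and C♯.
7 letter names make it a seventh; at 12 semitones (a half step wider than major) the quality is augmented.

augmented seventh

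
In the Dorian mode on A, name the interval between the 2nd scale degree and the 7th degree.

minor 6th

A dorian: A B C D E F# G.
So we need the interval from B up to G.
From B to G: 8 semitones over a sixth = minor.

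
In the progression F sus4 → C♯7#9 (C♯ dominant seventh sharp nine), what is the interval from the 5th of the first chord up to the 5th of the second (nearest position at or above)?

F sus4 has C as its 5th, and C♯7#9 (C♯ dominant seventh sharp nine) has G♯ as its 5th.
5 letter names make it a fifth; at 8 semitones (a half step wider than perfect) the quality is augmented.

augmented 5th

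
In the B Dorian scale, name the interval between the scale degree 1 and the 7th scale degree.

B dorian: B C# D E F# G# A.
The scale degree 1 is B and the 7th scale degree is A.
B up to A is 10 semitones, a half step narrower than a major seventh, so the interval is minor.

minor 7th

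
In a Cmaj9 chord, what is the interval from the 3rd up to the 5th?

minor third

The chord tones of C major ninth are C E G B D.
The 3rd is E and the 5th is G.
E up to G is 3 semitones, a half step narrower than a major third, so the interval is minor.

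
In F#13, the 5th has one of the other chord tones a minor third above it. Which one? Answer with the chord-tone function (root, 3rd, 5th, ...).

The chord tones of F# dominant thirteenth are F#-A#-C#-E-G#-D#.
The 5th is C#. A minor third above C# is E.
E is the chord's 7th.

7th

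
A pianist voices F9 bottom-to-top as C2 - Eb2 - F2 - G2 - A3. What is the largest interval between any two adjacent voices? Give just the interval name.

major ninth

Adjacent intervals: C2→Eb2 = minor third; Eb2→F2 = major second; F2→G2 = major second; G2→A3 = major ninth.
The largest is G2 to A3, a major ninth (14 semitones).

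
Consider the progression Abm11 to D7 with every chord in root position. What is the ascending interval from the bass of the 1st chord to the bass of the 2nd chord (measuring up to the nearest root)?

augmented 4th

The roots are Ab and D.
Ab up to D is 6 semitones, a half step wider than a perfect fourth, so the interval is augmented.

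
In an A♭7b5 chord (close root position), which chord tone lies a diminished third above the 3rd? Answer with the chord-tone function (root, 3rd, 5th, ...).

Spelling the chord: A♭ C E𝄫 G♭.
The 3rd is C. A diminished third above C is E𝄫.
E𝄫 is the chord's 5th.

5th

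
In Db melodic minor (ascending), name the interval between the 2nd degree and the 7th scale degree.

The scale runs Db Eb Fb Gb Ab Bb C.
The 2nd degree is Eb and the degree 7 is C.
Eb up to C spans 6 letter names and 9 semitones — a major sixth.

major sixth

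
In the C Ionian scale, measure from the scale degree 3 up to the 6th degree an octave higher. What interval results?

perfect eleventh

C major: C D E F G A B.
The scale degree 3 is E and the 6th degree (up an octave) is A.
Counting 11 letters and 17 half steps from E gives a perfect eleventh.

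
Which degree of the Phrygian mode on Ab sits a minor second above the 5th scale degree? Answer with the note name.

The scale is Ab Bbb Cb Db Eb Fb Gb.
The 5th scale degree is Eb; a minor second above that is Fb — scale degree 6.

Fb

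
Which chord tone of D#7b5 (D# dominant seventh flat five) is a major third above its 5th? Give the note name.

C#

D#7b5: D#–F##–A–C#.
The 5th is A. A major third above A is C#.
C# is the chord's 7th.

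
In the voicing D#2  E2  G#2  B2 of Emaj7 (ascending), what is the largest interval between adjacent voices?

Adjacent intervals: D#2→E2 = minor second; E2→G#2 = major third; G#2→B2 = minor third.
The largest is E2 to G#2, a major third (4 semitones).

major third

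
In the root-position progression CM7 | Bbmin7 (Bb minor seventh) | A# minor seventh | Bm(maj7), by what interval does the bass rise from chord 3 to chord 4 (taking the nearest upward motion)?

The roots are A# and B.
2 letter names make it a second; at 1 semitone (a half step narrower than major) the quality is minor.

minor 2nd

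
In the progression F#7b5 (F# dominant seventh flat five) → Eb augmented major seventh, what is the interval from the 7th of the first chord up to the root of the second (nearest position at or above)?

F#7b5 (F# dominant seventh flat five) has E as its 7th, and Eb augmented major seventh has Eb as its root.
From E to Eb: 11 semitones over an octave = diminished.

d8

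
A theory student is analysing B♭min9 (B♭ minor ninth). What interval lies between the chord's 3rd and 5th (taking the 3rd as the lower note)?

major 3rd

B♭m9: B♭ D♭ F A♭ C.
3rd = D♭; 5th = F.
From D♭ to F is 4 semitones, exactly the major third.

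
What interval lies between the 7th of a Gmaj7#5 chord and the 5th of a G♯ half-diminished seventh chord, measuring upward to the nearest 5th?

Gmaj7#5 has F♯ as its 7th, and G♯ half-diminished seventh has D as its 5th.
From F♯ to D: 8 semitones over a sixth = minor.

minor sixth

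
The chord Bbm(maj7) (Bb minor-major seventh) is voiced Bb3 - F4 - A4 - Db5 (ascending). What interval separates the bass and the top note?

The outer voices are Bb3 and Db5.
10 letter names make it a tenth; at 15 semitones (a half step narrower than major) the quality is minor.

minor tenth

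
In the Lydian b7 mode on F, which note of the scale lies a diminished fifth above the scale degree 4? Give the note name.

The scale is F G A B C D E♭.
The scale degree 4 is B; a diminished fifth above that is F — scale degree 1.

F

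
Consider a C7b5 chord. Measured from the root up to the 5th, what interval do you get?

d5

C7b5 (C dominant seventh flat five) is spelled C–E–Gb–Bb.
That puts C below Gb.
5 letter names make it a fifth; at 6 semitones (a half step narrower than perfect) the quality is diminished.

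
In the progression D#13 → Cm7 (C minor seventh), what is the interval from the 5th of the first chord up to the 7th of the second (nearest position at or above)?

diminished 2nd

D#13 has A# as its 5th, and Cm7 (C minor seventh) has Bb as its 7th.
From A# to Bb: 0 semitones over a second = diminished.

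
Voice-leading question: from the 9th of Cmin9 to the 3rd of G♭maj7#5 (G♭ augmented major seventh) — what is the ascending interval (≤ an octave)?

Cmin9 has D as its 9th, and G♭maj7#5 (G♭ augmented major seventh) has B♭ as its 3rd.
From D to B♭: 8 semitones over a sixth = minor.

minor 6th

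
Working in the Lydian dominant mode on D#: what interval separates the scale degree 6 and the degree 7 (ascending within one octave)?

D# lydian dominant: D# E# F## G## A# B# C#.
Scale degree 6 = B#; degree 7 = C#.
B# up to C# is 1 semitone, a half step narrower than a major second, so the interval is minor.

minor second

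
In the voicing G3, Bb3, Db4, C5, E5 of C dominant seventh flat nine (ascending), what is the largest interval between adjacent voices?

major seventh

Adjacent intervals: G3→Bb3 = minor third; Bb3→Db4 = minor third; Db4→C5 = major seventh; C5→E5 = major third.
The largest is Db4 to C5, a major seventh (11 semitones).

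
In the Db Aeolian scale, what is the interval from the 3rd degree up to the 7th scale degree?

perfect fifth

Db natural minor: Db Eb Fb Gb Ab Bbb Cb.
That puts Fb below Cb.
Fb up to Cb spans 5 letter names and 7 semitones — a perfect fifth.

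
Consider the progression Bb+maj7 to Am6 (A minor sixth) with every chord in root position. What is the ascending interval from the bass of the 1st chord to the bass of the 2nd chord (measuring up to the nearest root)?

The roots are Bb and A.
From Bb to A is 11 semitones, exactly the major seventh.

major seventh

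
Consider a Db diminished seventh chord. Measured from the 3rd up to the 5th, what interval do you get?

minor third

Dbdim7 (Db diminished seventh) is spelled Db Fb Abb Cbb.
That puts Fb below Abb.
3 letter names make it a third; at 3 semitones (a half step narrower than major) the quality is minor.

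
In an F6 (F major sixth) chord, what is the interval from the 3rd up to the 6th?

F6: F, A, C, D.
3rd = A; 6th = D.
A up to D spans 4 letter names and 5 semitones — a perfect fourth.

perfect fourth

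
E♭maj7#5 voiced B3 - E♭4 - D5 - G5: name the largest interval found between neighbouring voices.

major seventh

Adjacent intervals: B3→E♭4 = diminished fourth; E♭4→D5 = major seventh; D5→G5 = perfect fourth.
The largest is E♭4 to D5, a major seventh (11 semitones).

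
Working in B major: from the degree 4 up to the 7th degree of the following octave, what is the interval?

Spelling B major: B C♯ D♯ E F♯ G♯ A♯.
That puts E below A♯.
11 letter names make it an eleventh; at 18 semitones (a half step wider than perfect) the quality is augmented.

A11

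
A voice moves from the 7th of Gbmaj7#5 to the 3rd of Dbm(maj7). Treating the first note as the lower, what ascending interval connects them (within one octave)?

diminished octave

Gbmaj7#5 has F as its 7th, and Dbm(maj7) has Fb as its 3rd.
From F to Fb: 11 semitones over an octave = diminished.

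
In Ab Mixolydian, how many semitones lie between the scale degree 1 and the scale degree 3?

The scale is Ab Bb C Db Eb F Gb.
Ab up to C is a major third — 4 semitones.

4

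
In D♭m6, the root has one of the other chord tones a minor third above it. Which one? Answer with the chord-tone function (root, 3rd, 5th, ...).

D♭ minor sixth is spelled D♭–F♭–A♭–B♭.
The root is D♭. A minor third above D♭ is F♭.
F♭ is the chord's 3rd.

3rd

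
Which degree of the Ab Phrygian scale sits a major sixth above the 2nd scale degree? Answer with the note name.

Gb

The scale is Ab Bbb Cb Db Eb Fb Gb.
The 2nd scale degree is Bbb; a major sixth above that is Gb — scale degree 7.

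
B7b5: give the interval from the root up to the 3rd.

major third

B7b5 (B dominant seventh flat five) is spelled B, D♯, F, A.
Root = B; 3rd = D♯.
Counting 3 letters and 4 half steps from B gives a major third.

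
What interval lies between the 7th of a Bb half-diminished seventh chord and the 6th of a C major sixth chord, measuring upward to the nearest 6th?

augmented 1st

The 7th of Bb half-diminished seventh is Ab; the 6th of C major sixth is A.
1 letter names make it a unison; at 1 semitone (a half step wider than perfect) the quality is augmented.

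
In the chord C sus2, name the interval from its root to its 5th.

Spelling the chord: C D G.
Root = C; 5th = G.
Counting 5 letters and 7 half steps from C gives a perfect fifth.

perfect 5th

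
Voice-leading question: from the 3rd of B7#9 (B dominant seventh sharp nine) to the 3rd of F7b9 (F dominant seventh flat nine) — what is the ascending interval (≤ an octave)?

d5

The 3rd of B7#9 (B dominant seventh sharp nine) is D#; the 3rd of F7b9 (F dominant seventh flat nine) is A.
D# up to A is 6 semitones, a half step narrower than a perfect fifth, so the interval is diminished.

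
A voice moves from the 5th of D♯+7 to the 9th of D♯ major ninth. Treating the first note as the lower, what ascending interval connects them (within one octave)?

d5

The 5th of D♯+7 is A𝄪; the 9th of D♯ major ninth is E♯.
A𝄪 up to E♯ is 6 semitones, a half step narrower than a perfect fifth, so the interval is diminished.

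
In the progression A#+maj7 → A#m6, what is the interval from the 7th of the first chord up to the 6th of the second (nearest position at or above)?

minor seventh

The 7th of A#+maj7 is G##; the 6th of A#m6 is F##.
G## up to F## is 10 semitones, a half step narrower than a major seventh, so the interval is minor.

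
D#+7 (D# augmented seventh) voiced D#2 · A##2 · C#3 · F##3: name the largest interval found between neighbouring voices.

Adjacent intervals: D#2→A##2 = augmented fifth; A##2→C#3 = diminished third; C#3→F##3 = augmented fourth.
The largest is D#2 to A##2, an augmented fifth (8 semitones).

augmented fifth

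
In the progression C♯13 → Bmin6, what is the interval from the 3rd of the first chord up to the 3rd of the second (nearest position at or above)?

diminished seventh

The 3rd of C♯13 is E♯; the 3rd of Bmin6 is D.
From E♯ to D: 9 semitones over a seventh = diminished.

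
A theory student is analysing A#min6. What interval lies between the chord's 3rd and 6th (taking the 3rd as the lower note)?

augmented 4th

A#min6 (A# minor sixth) is spelled A# C# E# F##.
The 3rd is C# and the 6th is F##.
From C# to F##: 6 semitones over a fourth = augmented.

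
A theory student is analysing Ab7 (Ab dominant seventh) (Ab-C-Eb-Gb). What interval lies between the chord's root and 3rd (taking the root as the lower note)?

major 3rd

So we need the interval from Ab up to C.
From Ab to C is 4 semitones, exactly the major third.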